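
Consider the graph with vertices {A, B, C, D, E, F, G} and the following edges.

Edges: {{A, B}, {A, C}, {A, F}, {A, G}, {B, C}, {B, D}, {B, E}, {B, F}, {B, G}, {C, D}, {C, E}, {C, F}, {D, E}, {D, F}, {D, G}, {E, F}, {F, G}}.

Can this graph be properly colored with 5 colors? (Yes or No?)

Yes

The chromatic number is 5. B, C, D, E, F are pairwise adjacent (a clique of size 5), so at least 5 colors are needed.
A valid assignment using 5 colors: A=4, B=2, C=3, D=4, E=5, F=1, G=3.
That is already a proper 5-coloring.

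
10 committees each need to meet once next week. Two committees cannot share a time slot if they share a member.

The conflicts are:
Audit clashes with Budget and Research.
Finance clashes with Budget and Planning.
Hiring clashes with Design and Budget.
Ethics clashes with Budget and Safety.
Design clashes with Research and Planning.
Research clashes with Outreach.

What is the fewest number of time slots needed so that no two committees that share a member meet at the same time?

The cycle Research-Audit-Budget-Hiring-Design-Research has odd length 5, so it cannot be 2-colored; at least 3 time slots are needed.
3 time slots suffice: time slot 1 → {Budget, Research, Planning, Safety}; time slot 2 → {Audit, Finance, Ethics, Design, Outreach}; time slot 3 → {Hiring}. No two conflicting committees share a time slot.

3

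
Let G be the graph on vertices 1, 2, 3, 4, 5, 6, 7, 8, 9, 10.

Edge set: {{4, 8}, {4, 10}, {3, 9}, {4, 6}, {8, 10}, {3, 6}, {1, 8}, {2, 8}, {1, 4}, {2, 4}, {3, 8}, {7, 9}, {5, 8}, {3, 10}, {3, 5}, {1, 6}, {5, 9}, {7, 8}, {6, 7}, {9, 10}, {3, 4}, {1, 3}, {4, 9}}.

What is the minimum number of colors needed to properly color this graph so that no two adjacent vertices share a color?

1, 3, 4, 6 are pairwise adjacent (a clique of size 4), so at least 4 colors are needed.
A valid assignment using 4 colors: 1=yellow, 2=red, 3=red, 4=blue, 5=blue, 6=green, 7=red, 8=green, 9=green, 10=yellow. Every edge joins two different colors.

4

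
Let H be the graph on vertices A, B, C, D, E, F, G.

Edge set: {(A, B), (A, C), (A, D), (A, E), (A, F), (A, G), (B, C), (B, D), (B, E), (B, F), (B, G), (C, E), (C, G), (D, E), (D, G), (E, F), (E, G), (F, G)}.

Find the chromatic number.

A, B, D, E, G are mutually adjacent (a clique of size 5), so at least 5 colors are needed.
5 colors suffice: color 1 → {A}; color 2 → {G}; color 3 → {B}; color 4 → {E}; color 5 → {C, D, F}. No two adjacent vertices share a color.

5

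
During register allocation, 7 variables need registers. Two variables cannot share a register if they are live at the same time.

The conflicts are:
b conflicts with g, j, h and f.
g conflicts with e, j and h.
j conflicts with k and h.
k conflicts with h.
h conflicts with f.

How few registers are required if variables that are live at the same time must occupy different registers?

b, g, j, h pairwise conflict, so at least 4 registers are needed.
4 registers suffice: register 1 → {e, h}; register 2 → {g, k, f}; register 3 → {j}; register 4 → {b}. Each listed conflict is separated.

4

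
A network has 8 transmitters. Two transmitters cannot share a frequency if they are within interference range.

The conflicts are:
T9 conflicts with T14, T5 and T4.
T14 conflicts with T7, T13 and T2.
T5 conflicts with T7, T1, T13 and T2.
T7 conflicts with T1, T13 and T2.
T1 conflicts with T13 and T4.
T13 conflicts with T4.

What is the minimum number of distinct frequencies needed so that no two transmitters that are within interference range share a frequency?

4

T5, T7, T1, T13 are mutually in conflict, so at least 4 frequencies are needed.
4 frequencies suffice: frequency 1 → {T9, T7}; frequency 2 → {T14, T5, T4}; frequency 3 → {T13, T2}; frequency 4 → {T1}. No two conflicting transmitters share a frequency.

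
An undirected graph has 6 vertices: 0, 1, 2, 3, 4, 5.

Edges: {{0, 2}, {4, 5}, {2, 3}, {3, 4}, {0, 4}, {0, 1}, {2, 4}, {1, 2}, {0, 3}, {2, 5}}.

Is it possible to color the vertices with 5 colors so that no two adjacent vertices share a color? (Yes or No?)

Yes

The chromatic number is 4. 0, 2, 3, 4 form a clique, so at least 4 colors are needed.
4 colors suffice: color red → {2}; color blue → {1, 4}; color green → {0, 5}; color yellow → {3}.
Since 5 ≥ 4, a proper 5-coloring certainly exists.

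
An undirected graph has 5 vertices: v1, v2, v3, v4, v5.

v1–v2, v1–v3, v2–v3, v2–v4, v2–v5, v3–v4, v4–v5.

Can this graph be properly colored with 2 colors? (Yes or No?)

No

v2, v4, v5 are pairwise adjacent, so at least 3 colors are needed.
So 2 colors are not enough.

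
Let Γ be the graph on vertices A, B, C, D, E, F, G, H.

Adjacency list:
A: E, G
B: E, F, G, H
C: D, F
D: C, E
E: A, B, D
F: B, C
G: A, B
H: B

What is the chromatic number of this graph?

3

The cycle D-E-B-F-C-D has odd length 5, so it cannot be 2-colored; at least 3 colors are needed.
One proper 3-coloring: A=1, B=1, C=1, D=3, E=2, F=2, G=2, H=2. Each edge has distinct colors on its endpoints.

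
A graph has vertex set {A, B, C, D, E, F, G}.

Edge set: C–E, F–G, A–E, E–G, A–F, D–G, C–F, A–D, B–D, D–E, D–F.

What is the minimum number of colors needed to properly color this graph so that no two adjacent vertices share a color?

D, E, G are mutually adjacent, so at least 3 colors are needed.
One proper 3-coloring: A=3, B=2, C=1, D=1, E=2, F=2, G=3. Each edge has distinct colors on its endpoints.

3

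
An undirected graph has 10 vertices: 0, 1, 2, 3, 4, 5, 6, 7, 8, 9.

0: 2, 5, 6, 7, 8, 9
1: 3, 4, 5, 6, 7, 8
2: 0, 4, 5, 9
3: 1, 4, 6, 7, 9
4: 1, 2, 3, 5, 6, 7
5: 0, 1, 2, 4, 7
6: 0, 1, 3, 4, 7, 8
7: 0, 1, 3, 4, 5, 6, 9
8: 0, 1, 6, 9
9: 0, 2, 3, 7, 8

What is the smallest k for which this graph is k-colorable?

5

1, 3, 4, 6, 7 are pairwise adjacent (a clique of size 5), so at least 5 colors are needed.
5 colors suffice: color a → {2, 7, 8}; color b → {0, 4}; color c → {5, 6, 9}; color d → {1}; color e → {3}. No two adjacent vertices share a color.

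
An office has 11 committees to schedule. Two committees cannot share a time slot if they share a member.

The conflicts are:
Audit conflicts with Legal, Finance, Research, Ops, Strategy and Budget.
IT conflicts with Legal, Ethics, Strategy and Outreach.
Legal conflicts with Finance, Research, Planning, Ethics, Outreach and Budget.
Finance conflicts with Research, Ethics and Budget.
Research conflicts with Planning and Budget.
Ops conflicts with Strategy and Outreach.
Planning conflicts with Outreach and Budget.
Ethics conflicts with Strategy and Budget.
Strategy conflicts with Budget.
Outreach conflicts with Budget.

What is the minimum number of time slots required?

5

Audit, Legal, Finance, Research, Budget are mutually in conflict, so at least 5 time slots are needed.
5 time slots suffice: Audit=3, IT=2, Legal=1, Finance=4, Research=5, Ops=2, Planning=4, Ethics=3, Strategy=1, Outreach=3, Budget=2. Every pair that conflicts lands in different time slots.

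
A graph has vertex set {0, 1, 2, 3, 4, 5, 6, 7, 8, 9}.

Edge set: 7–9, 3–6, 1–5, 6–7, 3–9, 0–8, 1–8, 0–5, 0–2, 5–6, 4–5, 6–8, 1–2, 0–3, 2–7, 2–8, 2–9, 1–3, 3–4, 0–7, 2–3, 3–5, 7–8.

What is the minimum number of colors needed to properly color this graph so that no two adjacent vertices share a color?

0, 2, 7, 8 are pairwise adjacent (a clique of size 4), so at least 4 colors are needed.
4 colors suffice: color red → {3, 8}; color blue → {2, 5}; color green → {0, 1, 4, 6, 9}; color yellow → {7}. No two adjacent vertices share a color.

4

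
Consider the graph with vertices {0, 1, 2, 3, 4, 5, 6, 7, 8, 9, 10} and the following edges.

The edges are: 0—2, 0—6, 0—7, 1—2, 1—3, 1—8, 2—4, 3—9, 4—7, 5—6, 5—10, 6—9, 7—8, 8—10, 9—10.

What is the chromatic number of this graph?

3

The cycle 1-3-9-10-8-1 has odd length 5, so it cannot be 2-colored; at least 3 colors are needed.
One proper 3-coloring: 0=c, 1=b, 2=a, 3=c, 4=b, 5=a, 6=b, 7=a, 8=c, 9=a, 10=b. Every edge joins two different colors.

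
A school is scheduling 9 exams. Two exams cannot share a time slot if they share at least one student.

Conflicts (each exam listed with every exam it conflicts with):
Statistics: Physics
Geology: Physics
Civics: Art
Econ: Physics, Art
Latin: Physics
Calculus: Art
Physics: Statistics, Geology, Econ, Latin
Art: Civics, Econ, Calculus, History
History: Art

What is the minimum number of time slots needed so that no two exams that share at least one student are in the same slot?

2

Civics and Art conflict, so at least 2 time slots are needed.
2 time slots suffice: time slot 1 → {Physics, Art}; time slot 2 → {Statistics, Geology, Civics, Econ, Latin, Calculus, History}. Each listed conflict is separated.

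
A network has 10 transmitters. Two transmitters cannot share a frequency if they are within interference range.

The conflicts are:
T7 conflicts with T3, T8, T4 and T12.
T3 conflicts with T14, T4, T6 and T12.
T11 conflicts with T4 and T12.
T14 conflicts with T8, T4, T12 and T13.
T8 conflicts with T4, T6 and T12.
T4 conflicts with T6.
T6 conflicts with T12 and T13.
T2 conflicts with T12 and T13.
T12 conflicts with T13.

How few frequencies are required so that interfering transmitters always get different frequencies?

3

T8, T6, T12 are mutually in conflict, so at least 3 frequencies are needed.
3 frequencies suffice: frequency 1 → {T4, T12}; frequency 2 → {T7, T11, T14, T6, T2}; frequency 3 → {T3, T8, T13}. No two conflicting transmitters share a frequency.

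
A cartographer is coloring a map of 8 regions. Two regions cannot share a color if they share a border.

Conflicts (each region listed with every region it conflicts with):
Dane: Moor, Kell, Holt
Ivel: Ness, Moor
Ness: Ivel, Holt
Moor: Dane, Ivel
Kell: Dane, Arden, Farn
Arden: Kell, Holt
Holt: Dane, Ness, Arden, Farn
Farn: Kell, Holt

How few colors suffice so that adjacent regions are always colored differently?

3

The cycle Holt-Ness-Ivel-Moor-Dane-Holt has odd length 5, so it cannot be 2-colored; at least 3 colors are needed.
3 colors suffice: Dane=2, Ivel=1, Ness=2, Moor=3, Kell=1, Arden=2, Holt=1, Farn=2. No two conflicting regions share a color.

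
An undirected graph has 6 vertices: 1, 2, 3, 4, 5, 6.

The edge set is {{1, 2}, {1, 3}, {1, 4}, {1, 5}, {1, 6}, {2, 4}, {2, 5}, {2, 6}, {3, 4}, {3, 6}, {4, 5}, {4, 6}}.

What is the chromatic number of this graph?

1, 2, 4, 6 form a clique, so at least 4 colors are needed.
A valid assignment using 4 colors: 1=blue, 2=green, 3=green, 4=red, 5=yellow, 6=yellow. Every edge joins two different colors.

4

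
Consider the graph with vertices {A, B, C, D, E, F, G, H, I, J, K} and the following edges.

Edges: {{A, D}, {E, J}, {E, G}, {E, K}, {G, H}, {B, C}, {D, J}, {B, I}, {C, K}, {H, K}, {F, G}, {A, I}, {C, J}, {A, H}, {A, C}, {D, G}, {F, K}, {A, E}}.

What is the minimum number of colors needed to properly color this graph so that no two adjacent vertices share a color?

2

E and G are adjacent, so at least 2 colors are needed.
2 colors suffice: A=red, B=red, C=blue, D=blue, E=blue, F=blue, G=red, H=blue, I=blue, J=red, K=red. Each edge has distinct colors on its endpoints.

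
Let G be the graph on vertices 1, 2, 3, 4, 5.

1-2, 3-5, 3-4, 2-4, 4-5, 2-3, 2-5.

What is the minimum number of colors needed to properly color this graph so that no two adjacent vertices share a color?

2, 3, 4, 5 are pairwise adjacent (a clique of size 4), so at least 4 colors are needed.
4 colors suffice: color red → {2}; color blue → {1, 3}; color green → {5}; color yellow → {4}. Each edge has distinct colors on its endpoints.

4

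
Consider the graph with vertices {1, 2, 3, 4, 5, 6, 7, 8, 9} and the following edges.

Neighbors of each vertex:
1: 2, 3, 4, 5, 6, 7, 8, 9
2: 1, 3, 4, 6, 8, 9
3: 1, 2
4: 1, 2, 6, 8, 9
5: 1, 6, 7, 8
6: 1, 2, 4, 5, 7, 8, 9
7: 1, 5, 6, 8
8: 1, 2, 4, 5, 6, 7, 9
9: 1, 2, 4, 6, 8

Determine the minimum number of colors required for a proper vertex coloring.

6

1, 2, 4, 6, 8, 9 are mutually adjacent (a clique of size 6), so at least 6 colors are needed.
A valid assignment using 6 colors: 1=a, 2=d, 3=b, 4=f, 5=d, 6=b, 7=e, 8=c, 9=e. Each edge has distinct colors on its endpoints.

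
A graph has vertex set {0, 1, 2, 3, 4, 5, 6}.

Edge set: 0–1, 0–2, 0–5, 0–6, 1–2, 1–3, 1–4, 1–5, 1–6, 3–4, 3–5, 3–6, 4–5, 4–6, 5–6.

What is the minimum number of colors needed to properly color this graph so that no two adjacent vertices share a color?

1, 3, 4, 5, 6 form a clique, so at least 5 colors are needed.
One proper 5-coloring: 0=yellow, 1=red, 2=blue, 3=purple, 4=yellow, 5=blue, 6=green. Every edge joins two different colors.

5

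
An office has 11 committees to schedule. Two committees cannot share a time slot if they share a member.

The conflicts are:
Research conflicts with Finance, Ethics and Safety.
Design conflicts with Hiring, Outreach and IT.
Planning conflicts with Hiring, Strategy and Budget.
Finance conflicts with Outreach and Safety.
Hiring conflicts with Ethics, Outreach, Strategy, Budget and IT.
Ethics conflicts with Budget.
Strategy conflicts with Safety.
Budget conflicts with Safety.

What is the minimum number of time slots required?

3

Research, Finance, Safety all conflict with each other, so at least 3 time slots are needed.
3 time slots suffice: Research=2, Design=3, Planning=3, Finance=3, Hiring=1, Ethics=3, Outreach=2, Strategy=2, Budget=2, Safety=1, IT=2. Each listed conflict is separated.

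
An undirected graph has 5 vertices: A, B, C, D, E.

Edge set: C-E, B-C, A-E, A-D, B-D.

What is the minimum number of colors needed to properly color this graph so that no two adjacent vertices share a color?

3

The cycle E-A-D-B-C-E has odd length 5, so it cannot be 2-colored; at least 3 colors are needed.
3 colors suffice: color red → {D, E}; color blue → {A, B}; color green → {C}. No two adjacent vertices share a color.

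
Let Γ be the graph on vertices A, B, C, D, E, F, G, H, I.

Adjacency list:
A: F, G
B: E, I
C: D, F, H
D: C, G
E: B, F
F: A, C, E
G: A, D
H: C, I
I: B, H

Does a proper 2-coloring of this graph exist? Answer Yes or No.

The cycle C-F-A-G-D-C has odd length 5, so it cannot be 2-colored; at least 3 colors are needed.
So 2 colors are not enough.

No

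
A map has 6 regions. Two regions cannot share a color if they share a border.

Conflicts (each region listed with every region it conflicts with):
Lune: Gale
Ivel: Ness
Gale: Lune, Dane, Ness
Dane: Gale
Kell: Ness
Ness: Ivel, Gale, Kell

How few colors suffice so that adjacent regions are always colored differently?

Gale and Dane conflict, so at least 2 colors are needed.
2 colors suffice: Lune=1, Ivel=2, Gale=2, Dane=1, Kell=2, Ness=1. No two conflicting regions share a color.

2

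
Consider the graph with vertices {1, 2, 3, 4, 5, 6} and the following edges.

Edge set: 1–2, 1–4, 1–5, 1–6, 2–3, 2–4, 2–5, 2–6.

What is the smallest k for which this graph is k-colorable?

3

1, 2, 5 are mutually adjacent, so at least 3 colors are needed.
3 colors suffice: color red → {2}; color blue → {1, 3}; color green → {4, 5, 6}. Every edge joins two different colors.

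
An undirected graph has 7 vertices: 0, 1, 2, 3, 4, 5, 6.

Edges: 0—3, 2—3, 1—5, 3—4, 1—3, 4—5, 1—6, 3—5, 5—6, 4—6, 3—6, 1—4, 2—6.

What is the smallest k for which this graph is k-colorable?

5

1, 3, 4, 5, 6 are mutually adjacent (a clique of size 5), so at least 5 colors are needed.
One proper 5-coloring: 0=blue, 1=green, 2=green, 3=red, 4=yellow, 5=purple, 6=blue. Every edge joins two different colors.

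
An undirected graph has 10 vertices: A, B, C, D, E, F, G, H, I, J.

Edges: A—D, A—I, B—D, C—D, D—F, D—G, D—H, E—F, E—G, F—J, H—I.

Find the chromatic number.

2

E and G are adjacent, so at least 2 colors are needed.
A valid assignment using 2 colors: A=2, B=2, C=2, D=1, E=1, F=2, G=2, H=2, I=1, J=1. Each edge has distinct colors on its endpoints.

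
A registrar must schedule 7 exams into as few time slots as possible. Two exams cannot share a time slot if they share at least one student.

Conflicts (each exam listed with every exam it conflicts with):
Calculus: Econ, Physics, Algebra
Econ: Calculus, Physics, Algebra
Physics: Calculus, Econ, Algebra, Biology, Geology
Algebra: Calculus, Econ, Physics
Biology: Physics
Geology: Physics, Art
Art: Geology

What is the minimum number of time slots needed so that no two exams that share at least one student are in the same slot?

4

Calculus, Econ, Physics, Algebra are mutually in conflict, so at least 4 time slots are needed.
4 time slots suffice: Calculus=2, Econ=3, Physics=1, Algebra=4, Biology=2, Geology=2, Art=1. Each listed conflict is separated.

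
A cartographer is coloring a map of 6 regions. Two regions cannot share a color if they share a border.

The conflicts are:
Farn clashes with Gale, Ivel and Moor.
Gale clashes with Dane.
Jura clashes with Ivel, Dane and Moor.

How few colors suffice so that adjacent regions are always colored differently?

3

The cycle Farn-Moor-Jura-Dane-Gale-Farn has odd length 5, so it cannot be 2-colored; at least 3 colors are needed.
A valid assignment using 3 colors: Farn=1, Gale=2, Jura=1, Ivel=2, Dane=3, Moor=2. Each listed conflict is separated.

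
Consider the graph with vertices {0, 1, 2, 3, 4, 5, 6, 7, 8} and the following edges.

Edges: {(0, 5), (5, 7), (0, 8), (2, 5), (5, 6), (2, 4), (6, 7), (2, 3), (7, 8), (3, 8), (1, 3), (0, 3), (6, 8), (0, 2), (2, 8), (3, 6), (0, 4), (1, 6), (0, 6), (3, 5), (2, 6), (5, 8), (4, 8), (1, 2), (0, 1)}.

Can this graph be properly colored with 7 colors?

Yes

The chromatic number is 6. 0, 2, 3, 5, 6, 8 form a clique, so at least 6 colors are needed.
A valid assignment using 6 colors: 0=green, 1=yellow, 2=blue, 3=orange, 4=red, 5=purple, 6=red, 7=blue, 8=yellow.
Since 7 ≥ 6, a proper 7-coloring certainly exists.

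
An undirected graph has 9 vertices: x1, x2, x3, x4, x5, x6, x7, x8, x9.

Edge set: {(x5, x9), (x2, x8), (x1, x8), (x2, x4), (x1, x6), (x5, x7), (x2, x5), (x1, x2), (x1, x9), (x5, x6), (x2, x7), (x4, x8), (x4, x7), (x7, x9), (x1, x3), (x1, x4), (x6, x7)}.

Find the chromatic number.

x1, x2, x4, x8 are mutually adjacent (a clique of size 4), so at least 4 colors are needed.
4 colors suffice: color R → {x1, x7}; color B → {x2, x3, x6, x9}; color G → {x4, x5}; color Y → {x8}. Every edge joins two different colors.

4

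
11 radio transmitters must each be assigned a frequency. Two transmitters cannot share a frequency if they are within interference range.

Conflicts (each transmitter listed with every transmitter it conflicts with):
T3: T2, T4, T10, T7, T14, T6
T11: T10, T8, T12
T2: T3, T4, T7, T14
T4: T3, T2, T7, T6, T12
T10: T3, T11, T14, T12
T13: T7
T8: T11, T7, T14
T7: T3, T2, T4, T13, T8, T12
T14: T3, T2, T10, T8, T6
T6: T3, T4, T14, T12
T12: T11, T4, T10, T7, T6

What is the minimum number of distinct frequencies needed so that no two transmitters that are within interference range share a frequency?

4

T3, T2, T4, T7 pairwise conflict, so at least 4 frequencies are needed.
4 frequencies suffice: frequency 1 → {T3, T13, T8, T12}; frequency 2 → {T11, T7, T14}; frequency 3 → {T4, T10}; frequency 4 → {T2, T6}. No two conflicting transmitters share a frequency.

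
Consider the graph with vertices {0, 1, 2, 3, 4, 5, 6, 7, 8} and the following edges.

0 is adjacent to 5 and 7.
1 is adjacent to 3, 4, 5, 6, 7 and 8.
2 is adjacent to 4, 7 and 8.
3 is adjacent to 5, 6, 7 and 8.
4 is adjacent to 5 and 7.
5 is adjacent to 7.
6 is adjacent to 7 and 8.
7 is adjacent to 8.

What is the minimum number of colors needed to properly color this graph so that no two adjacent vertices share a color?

5

1, 3, 6, 7, 8 form a clique, so at least 5 colors are needed.
One proper 5-coloring: 0=blue, 1=blue, 2=blue, 3=green, 4=green, 5=yellow, 6=purple, 7=red, 8=yellow. Each edge has distinct colors on its endpoints.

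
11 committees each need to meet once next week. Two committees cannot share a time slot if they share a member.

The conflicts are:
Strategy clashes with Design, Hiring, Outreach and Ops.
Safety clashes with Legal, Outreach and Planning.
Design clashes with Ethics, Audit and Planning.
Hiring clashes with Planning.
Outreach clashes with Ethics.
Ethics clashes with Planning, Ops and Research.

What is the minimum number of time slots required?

3

Design, Ethics, Planning are mutually in conflict, so at least 3 time slots are needed.
3 time slots suffice: Strategy=1, Safety=1, Legal=2, Design=3, Hiring=3, Outreach=2, Ethics=1, Audit=1, Planning=2, Ops=2, Research=2. Every pair that conflicts lands in different time slots.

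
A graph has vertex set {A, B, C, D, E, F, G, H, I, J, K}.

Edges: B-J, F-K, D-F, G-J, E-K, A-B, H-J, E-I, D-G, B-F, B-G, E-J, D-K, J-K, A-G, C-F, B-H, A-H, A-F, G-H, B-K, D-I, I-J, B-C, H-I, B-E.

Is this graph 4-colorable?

Yes

The chromatic number is 4. B, G, H, J form a clique, so at least 4 colors are needed.
4 colors suffice: A=2, B=1, C=2, D=2, E=3, F=3, G=3, H=4, I=1, J=2, K=4.
That is already a proper 4-coloring.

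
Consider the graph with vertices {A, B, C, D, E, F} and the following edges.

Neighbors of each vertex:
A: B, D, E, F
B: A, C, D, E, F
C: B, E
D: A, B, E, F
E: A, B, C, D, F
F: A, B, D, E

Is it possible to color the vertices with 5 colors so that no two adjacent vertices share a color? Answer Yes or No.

The chromatic number is 5. A, B, D, E, F form a clique, so at least 5 colors are needed.
5 colors suffice: color red → {E}; color blue → {B}; color green → {C, F}; color yellow → {A}; color purple → {D}.
That is already a proper 5-coloring.

Yes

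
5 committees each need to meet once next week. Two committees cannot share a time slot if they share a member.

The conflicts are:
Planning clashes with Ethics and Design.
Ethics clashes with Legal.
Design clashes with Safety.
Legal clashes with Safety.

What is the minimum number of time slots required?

3

The cycle Ethics-Planning-Design-Safety-Legal-Ethics has odd length 5, so it cannot be 2-colored; at least 3 time slots are needed.
3 time slots suffice: time slot 1 → {Ethics, Design}; time slot 2 → {Planning, Legal}; time slot 3 → {Safety}. Every pair that conflicts lands in different time slots.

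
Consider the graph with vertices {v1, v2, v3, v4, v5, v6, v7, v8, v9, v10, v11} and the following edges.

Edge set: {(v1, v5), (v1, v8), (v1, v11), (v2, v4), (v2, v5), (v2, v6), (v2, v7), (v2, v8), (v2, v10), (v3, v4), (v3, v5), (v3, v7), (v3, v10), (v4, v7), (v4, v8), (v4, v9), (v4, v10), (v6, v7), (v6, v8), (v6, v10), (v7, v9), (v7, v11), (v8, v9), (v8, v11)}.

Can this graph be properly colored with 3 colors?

Yes

The chromatic number is 3. v3, v4, v10 are mutually adjacent, so at least 3 colors are needed.
A valid assignment using 3 colors: v1=2, v2=2, v3=2, v4=1, v5=1, v6=1, v7=3, v8=3, v9=2, v10=3, v11=1.
That is already a proper 3-coloring.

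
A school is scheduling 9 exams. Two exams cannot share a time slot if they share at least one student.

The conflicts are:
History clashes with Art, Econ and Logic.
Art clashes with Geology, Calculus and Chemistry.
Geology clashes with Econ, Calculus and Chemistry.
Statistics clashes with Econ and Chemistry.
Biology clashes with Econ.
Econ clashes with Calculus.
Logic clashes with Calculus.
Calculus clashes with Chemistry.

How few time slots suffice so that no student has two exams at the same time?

4

Art, Geology, Calculus, Chemistry pairwise conflict, so at least 4 time slots are needed.
4 time slots suffice: time slot 1 → {Art, Econ, Logic}; time slot 2 → {History, Statistics, Biology, Calculus}; time slot 3 → {Geology}; time slot 4 → {Chemistry}. Each listed conflict is separated.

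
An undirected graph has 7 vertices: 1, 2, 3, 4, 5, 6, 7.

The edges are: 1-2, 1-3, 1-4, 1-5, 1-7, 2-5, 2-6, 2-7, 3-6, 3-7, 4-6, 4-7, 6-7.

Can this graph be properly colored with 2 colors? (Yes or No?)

1, 2, 5 are pairwise adjacent, so at least 3 colors are needed.
So 2 colors are not enough.

No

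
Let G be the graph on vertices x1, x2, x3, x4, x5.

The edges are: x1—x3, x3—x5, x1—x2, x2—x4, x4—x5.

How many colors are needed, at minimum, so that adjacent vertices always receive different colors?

3

The cycle x2-x1-x3-x5-x4-x2 has odd length 5, so it cannot be 2-colored; at least 3 colors are needed.
One proper 3-coloring: x1=3, x2=2, x3=1, x4=1, x5=2. No two adjacent vertices share a color.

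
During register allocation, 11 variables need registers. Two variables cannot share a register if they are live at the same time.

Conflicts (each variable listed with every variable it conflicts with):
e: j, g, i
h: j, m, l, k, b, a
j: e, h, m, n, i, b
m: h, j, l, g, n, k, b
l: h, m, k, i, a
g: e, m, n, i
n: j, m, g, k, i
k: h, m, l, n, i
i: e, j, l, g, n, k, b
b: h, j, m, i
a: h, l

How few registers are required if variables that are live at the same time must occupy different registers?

4

h, m, l, k are mutually in conflict, so at least 4 registers are needed.
4 registers suffice: register 1 → {m, i, a}; register 2 → {e, h, n}; register 3 → {j, g, k}; register 4 → {l, b}. Every pair that conflicts lands in different registers.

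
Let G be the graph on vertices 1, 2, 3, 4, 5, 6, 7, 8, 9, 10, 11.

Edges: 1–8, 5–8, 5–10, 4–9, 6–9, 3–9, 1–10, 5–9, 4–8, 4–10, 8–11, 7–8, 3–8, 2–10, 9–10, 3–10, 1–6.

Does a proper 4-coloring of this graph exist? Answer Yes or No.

Yes

The chromatic number is 3. 3, 9, 10 are mutually adjacent, so at least 3 colors are needed.
One proper 3-coloring: 1=blue, 2=blue, 3=green, 4=green, 5=green, 6=red, 7=blue, 8=red, 9=blue, 10=red, 11=blue.
Since 4 ≥ 3, a proper 4-coloring certainly exists.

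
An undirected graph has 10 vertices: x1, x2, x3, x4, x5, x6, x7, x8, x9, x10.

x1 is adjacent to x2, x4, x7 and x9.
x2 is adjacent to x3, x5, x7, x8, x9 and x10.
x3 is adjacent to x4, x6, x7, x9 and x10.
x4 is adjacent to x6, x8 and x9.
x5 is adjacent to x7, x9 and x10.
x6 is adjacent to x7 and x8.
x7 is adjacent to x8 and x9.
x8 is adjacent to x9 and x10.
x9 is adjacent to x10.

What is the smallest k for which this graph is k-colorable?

4

x2, x5, x9, x10 form a clique, so at least 4 colors are needed.
4 colors suffice: color red → {x6, x9}; color blue → {x2, x4}; color green → {x7, x10}; color yellow → {x1, x3, x5, x8}. Every edge joins two different colors.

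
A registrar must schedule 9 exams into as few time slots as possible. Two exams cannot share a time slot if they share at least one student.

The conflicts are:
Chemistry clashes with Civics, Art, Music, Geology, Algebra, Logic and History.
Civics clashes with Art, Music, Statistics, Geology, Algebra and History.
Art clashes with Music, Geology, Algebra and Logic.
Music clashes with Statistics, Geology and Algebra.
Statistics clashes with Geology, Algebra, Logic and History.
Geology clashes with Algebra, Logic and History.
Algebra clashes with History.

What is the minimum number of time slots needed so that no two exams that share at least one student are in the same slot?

6

Chemistry, Civics, Art, Music, Geology, Algebra are mutually in conflict, so at least 6 time slots are needed.
6 time slots suffice: time slot 1 → {Geology}; time slot 2 → {Algebra, Logic}; time slot 3 → {Chemistry, Statistics}; time slot 4 → {Civics}; time slot 5 → {Art, History}; time slot 6 → {Music}. No two conflicting exams share a time slot.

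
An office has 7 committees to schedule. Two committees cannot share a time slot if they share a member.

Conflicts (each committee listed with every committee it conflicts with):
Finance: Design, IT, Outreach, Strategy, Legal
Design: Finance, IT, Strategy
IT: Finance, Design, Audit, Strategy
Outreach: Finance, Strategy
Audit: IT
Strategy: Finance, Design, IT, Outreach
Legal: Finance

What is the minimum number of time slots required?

4

Finance, Design, IT, Strategy are mutually in conflict, so at least 4 time slots are needed.
4 time slots suffice: time slot 1 → {Finance, Audit}; time slot 2 → {IT, Outreach, Legal}; time slot 3 → {Strategy}; time slot 4 → {Design}. Each listed conflict is separated.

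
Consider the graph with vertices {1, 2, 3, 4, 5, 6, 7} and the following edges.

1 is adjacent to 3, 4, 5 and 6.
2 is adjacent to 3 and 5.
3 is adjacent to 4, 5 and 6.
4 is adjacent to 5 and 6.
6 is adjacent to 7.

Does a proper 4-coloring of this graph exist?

Yes

The chromatic number is 4. 1, 3, 4, 6 form a clique, so at least 4 colors are needed.
4 colors suffice: color a → {3, 7}; color b → {5, 6}; color c → {2, 4}; color d → {1}.
That is already a proper 4-coloring.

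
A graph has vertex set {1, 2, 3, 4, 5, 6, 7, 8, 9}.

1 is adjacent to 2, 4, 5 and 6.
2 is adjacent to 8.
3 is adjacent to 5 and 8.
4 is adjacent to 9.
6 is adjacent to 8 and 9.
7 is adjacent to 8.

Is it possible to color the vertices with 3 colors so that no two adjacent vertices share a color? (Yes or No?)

Yes

The chromatic number is 3. The cycle 5-1-2-8-3-5 has odd length 5, so it cannot be 2-colored; at least 3 colors are needed.
3 colors suffice: color red → {1, 8, 9}; color blue → {2, 3, 4, 6, 7}; color green → {5}.
That is already a proper 3-coloring.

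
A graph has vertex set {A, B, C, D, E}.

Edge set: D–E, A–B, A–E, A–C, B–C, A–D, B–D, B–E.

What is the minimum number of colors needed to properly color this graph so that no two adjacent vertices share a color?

A, B, D, E are mutually adjacent (a clique of size 4), so at least 4 colors are needed.
4 colors suffice: A=1, B=2, C=3, D=3, E=4. Each edge has distinct colors on its endpoints.

4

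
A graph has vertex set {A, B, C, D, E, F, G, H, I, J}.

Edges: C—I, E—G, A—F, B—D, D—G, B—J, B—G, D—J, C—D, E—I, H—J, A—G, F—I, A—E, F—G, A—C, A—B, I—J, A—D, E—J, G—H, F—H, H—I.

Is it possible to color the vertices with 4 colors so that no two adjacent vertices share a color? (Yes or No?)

The chromatic number is 4. A, B, D, G are pairwise adjacent (a clique of size 4), so at least 4 colors are needed.
A valid assignment using 4 colors: A=2, B=4, C=1, D=3, E=3, F=4, G=1, H=3, I=2, J=1.
That is already a proper 4-coloring.

Yes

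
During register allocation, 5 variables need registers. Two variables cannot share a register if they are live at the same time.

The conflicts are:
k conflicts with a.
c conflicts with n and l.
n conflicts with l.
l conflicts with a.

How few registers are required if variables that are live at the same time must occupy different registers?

c, n, l are mutually in conflict, so at least 3 registers are needed.
3 registers suffice: register 1 → {k, l}; register 2 → {n, a}; register 3 → {c}. Each listed conflict is separated.

3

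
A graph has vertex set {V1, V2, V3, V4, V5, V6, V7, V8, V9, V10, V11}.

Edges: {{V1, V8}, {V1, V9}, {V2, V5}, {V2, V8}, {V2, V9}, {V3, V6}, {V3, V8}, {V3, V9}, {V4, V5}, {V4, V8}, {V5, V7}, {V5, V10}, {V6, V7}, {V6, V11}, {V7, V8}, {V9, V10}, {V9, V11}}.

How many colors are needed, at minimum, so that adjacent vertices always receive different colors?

2

V7 and V8 are adjacent, so at least 2 colors are needed.
2 colors suffice: color 1 → {V5, V6, V8, V9}; color 2 → {V1, V2, V3, V4, V7, V10, V11}. No two adjacent vertices share a color.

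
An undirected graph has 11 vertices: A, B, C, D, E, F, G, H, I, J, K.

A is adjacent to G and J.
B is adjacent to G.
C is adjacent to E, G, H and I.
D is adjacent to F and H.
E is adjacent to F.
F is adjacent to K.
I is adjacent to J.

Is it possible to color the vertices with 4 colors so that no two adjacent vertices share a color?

Yes

The chromatic number is 3. The cycle C-E-F-D-H-C has odd length 5, so it cannot be 2-colored; at least 3 colors are needed.
3 colors suffice: A=green, B=red, C=red, D=blue, E=blue, F=red, G=blue, H=green, I=blue, J=red, K=blue.
Since 4 ≥ 3, a proper 4-coloring certainly exists.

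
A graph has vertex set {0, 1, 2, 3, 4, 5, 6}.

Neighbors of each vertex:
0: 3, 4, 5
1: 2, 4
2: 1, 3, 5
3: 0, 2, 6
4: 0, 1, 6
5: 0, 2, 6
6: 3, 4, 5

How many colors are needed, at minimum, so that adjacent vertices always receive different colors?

3

The cycle 4-1-2-3-6-4 has odd length 5, so it cannot be 2-colored; at least 3 colors are needed.
A valid assignment using 3 colors: 0=green, 1=blue, 2=red, 3=blue, 4=red, 5=blue, 6=green. Each edge has distinct colors on its endpoints.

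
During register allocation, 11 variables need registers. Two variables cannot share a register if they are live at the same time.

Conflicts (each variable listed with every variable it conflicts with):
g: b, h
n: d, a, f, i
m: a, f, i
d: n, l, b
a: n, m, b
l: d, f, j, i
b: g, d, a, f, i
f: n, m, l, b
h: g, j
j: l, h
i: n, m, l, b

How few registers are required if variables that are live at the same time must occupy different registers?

l and f conflict, so at least 2 registers are needed.
Using 2 registers: g=2, n=1, m=1, d=2, a=2, l=1, b=1, f=2, h=1, j=2, i=2. Each listed conflict is separated.

2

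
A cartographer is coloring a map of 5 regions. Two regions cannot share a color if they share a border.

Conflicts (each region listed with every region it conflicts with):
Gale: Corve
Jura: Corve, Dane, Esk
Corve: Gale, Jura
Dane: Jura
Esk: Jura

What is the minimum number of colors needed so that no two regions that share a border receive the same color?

2

Gale and Corve conflict, so at least 2 colors are needed.
A valid assignment using 2 colors: Gale=1, Jura=1, Corve=2, Dane=2, Esk=2. No two conflicting regions share a color.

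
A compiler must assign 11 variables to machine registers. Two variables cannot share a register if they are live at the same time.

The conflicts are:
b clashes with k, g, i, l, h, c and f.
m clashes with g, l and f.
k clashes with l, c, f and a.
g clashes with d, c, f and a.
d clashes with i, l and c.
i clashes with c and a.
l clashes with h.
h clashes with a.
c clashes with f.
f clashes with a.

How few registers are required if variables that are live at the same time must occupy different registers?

b, k, c, f pairwise conflict, so at least 4 registers are needed.
4 registers suffice: register 1 → {b, m, d, a}; register 2 → {l, c}; register 3 → {k, g, i, h}; register 4 → {f}. Every pair that conflicts lands in different registers.

4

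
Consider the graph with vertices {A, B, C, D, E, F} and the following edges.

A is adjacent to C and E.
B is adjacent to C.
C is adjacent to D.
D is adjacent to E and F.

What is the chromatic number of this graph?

B and C are adjacent, so at least 2 colors are needed.
2 colors suffice: color red → {A, B, D}; color blue → {C, E, F}. Each edge has distinct colors on its endpoints.

2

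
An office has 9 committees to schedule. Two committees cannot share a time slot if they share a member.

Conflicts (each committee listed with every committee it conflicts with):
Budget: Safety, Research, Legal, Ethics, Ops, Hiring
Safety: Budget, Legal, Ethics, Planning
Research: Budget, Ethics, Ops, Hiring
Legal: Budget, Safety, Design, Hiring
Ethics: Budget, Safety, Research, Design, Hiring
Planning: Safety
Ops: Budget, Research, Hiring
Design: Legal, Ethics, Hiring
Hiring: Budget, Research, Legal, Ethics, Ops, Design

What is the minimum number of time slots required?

Budget, Research, Ethics, Hiring are mutually in conflict, so at least 4 time slots are needed.
A valid assignment using 4 time slots: Budget=2, Safety=1, Research=4, Legal=3, Ethics=3, Planning=2, Ops=3, Design=2, Hiring=1. No two conflicting committees share a time slot.

4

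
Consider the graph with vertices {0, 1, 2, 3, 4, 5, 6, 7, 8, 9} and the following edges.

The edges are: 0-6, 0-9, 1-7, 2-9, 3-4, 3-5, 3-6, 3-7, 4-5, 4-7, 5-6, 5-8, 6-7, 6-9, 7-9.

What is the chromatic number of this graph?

3

3, 4, 5 form a triangle, so at least 3 colors are needed.
3 colors suffice: color red → {1, 2, 4, 6, 8}; color blue → {0, 5, 7}; color green → {3, 9}. No two adjacent vertices share a color.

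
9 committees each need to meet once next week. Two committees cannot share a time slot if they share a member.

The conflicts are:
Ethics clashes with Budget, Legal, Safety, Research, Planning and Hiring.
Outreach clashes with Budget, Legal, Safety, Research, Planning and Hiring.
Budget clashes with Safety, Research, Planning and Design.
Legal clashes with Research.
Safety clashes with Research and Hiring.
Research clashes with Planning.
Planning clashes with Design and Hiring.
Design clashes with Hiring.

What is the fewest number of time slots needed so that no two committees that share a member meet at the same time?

Ethics, Budget, Research, Planning pairwise conflict, so at least 4 time slots are needed.
Using 4 time slots: Ethics=3, Outreach=3, Budget=2, Legal=1, Safety=1, Research=4, Planning=1, Design=3, Hiring=2. Each listed conflict is separated.

4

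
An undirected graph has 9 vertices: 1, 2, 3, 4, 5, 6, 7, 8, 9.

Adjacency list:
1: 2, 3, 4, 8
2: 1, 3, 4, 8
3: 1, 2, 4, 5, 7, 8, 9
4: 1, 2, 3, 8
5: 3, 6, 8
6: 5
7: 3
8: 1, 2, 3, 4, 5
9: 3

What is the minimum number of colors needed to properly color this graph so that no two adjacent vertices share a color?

1, 2, 3, 4, 8 are mutually adjacent (a clique of size 5), so at least 5 colors are needed.
5 colors suffice: color a → {3, 6}; color b → {7, 8, 9}; color c → {4, 5}; color d → {1}; color e → {2}. Each edge has distinct colors on its endpoints.

5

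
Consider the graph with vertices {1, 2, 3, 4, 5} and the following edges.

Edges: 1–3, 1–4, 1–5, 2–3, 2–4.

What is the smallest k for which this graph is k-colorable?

2

1 and 4 are adjacent, so at least 2 colors are needed.
2 colors suffice: color red → {1, 2}; color blue → {3, 4, 5}. No two adjacent vertices share a color.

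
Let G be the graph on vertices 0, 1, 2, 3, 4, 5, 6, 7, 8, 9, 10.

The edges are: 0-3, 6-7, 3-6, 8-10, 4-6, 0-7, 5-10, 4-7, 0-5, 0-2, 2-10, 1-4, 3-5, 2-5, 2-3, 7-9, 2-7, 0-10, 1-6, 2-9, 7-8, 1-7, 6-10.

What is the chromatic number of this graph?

4

0, 2, 3, 5 form a clique, so at least 4 colors are needed.
4 colors suffice: 0=green, 1=yellow, 2=blue, 3=red, 4=green, 5=yellow, 6=blue, 7=red, 8=blue, 9=green, 10=red. Each edge has distinct colors on its endpoints.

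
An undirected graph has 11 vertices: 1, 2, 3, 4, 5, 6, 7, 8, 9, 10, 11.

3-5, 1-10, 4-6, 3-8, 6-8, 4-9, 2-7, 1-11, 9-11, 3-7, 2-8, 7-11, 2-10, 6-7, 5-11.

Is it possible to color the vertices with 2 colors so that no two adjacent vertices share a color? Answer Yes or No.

The cycle 11-7-2-10-1-11 has odd length 5, so it cannot be 2-colored; at least 3 colors are needed.
So 2 colors are not enough.

No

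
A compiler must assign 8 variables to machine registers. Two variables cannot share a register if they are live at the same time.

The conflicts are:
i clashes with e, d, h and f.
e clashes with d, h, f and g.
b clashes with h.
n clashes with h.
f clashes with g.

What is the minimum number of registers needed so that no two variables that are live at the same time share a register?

3

i, e, f pairwise conflict, so at least 3 registers are needed.
Using 3 registers: i=2, e=1, b=1, d=3, n=1, h=3, f=3, g=2. Each listed conflict is separated.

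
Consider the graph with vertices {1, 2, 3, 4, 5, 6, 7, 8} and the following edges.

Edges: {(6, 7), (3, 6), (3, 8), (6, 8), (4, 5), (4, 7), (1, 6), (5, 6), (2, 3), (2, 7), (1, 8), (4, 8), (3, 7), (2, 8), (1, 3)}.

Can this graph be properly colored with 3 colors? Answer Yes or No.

1, 3, 6, 8 are mutually adjacent (a clique of size 4), so at least 4 colors are needed.
So 3 colors are not enough.

No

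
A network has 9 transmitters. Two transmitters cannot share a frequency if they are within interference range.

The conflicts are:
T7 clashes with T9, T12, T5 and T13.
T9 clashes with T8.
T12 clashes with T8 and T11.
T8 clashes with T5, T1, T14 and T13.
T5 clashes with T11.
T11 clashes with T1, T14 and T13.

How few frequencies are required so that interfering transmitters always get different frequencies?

T7 and T9 conflict, so at least 2 frequencies are needed.
2 frequencies suffice: frequency 1 → {T7, T8, T11}; frequency 2 → {T9, T12, T5, T1, T14, T13}. Each listed conflict is separated.

2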